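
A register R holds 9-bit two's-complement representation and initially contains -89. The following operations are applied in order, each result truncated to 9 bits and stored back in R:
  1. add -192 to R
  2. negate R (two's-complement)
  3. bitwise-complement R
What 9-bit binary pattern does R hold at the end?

Start: R = -89 = 110100111.
R = -89 + (-192) = -281; wraps to 231 = 011100111
R = −(231) = -231 = 100011001
R = NOT 100011001 = 011100110 = 230

011100110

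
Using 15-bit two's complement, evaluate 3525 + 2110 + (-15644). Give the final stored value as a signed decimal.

-10009

3525 + 2110 = 5635 (001011000000011)
5635 + (-15644) = -10009 (101100011100111)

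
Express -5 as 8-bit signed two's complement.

|-5| = 5 = 00000101 in 8 bits.
Invert the bits: 11111010. Add 1: 11111011.

11111011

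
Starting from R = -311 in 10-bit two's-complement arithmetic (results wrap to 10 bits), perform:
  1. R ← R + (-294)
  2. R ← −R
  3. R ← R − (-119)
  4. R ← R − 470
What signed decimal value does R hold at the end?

254

Start: R = -311 = 1011001001.
R = -311 + (-294) = -605; wraps to 419 = 0110100011
R = −(419) = -419 = 1001011101
R = -419 − (-119) = -300 = 1011010100
R = -300 − 470 = -770; wraps to 254 = 0011111110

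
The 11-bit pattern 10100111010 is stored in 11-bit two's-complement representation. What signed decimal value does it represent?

MSB is 1, so the value is negative.
Unsigned reading: 1338. Subtract 2^11 = 2048: 1338 − 2048 = -710.

-710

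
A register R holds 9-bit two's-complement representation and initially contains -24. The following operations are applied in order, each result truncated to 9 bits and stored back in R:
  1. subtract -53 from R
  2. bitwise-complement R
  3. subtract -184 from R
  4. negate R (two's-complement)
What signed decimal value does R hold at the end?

-154

Start: R = -24 = 111101000.
R = -24 − (-53) = 29 = 000011101
R = NOT 000011101 = 111100010 = -30
R = -30 − (-184) = 154 = 010011010
R = −(154) = -154 = 101100110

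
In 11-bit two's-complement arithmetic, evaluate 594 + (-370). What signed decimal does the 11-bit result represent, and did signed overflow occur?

224; no overflow

594 → 01001010010
-370 → 11010001110
  01001010010
+ 11010001110
= 00011100000  (discard carry-out 1)
Result 00011100000: MSB = 0 → value 224.
Addends have opposite signs, so signed overflow cannot occur.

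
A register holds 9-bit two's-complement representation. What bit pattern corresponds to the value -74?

110110110

|-74| = 74 = 001001010 in 9 bits.
Invert the bits: 110110101. Add 1: 110110110.
Check: 110110110 reads as 438 − 512 = -74.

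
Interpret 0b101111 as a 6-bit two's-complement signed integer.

MSB is 1, so the value is negative.
Unsigned reading: 47. Subtract 2^6 = 64: 47 − 64 = -17.

-17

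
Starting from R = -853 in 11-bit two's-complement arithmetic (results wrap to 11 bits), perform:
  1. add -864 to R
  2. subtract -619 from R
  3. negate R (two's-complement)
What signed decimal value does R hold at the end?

-950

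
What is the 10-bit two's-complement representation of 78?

0001001110

78 is non-negative, so write it directly in 10 bits: 0001001110.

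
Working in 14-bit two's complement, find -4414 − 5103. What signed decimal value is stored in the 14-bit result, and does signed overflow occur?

6867; overflow

-4414 → 10111011000010
5103 → 01001111101111
Subtract via negate-and-add: invert 01001111101111 + 1 = 10110000010001 (i.e. -5103).
  10111011000010
+ 10110000010001
= 01101011010011  (discard carry-out 1)
Result 01101011010011: MSB = 0 → value 6867.
Both addends (after negating the subtrahend) are negative but the stored result is non-negative: signed overflow. The true value -4414 − 5103 = -9517 lies outside [-8192, 8191].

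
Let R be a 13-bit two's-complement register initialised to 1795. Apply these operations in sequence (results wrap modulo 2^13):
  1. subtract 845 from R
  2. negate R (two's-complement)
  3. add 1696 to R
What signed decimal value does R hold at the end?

746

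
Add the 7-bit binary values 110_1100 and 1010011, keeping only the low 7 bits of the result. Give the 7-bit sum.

  1101100
+ 1010011
= 0111111  (discard carry-out 1)

0111111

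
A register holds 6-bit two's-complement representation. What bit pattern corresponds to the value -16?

110000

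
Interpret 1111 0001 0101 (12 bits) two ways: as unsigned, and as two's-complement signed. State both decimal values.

unsigned = 3861, signed = -235

Unsigned: 111100010101 = 3861.
Signed: MSB=1 → 3861 − 4096 = -235.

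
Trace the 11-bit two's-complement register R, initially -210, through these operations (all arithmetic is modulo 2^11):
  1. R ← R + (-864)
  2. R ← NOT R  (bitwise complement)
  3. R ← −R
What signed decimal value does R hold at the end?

Start: R = -210 = 11100101110.
R = -210 + (-864) = -1074; wraps to 974 = 01111001110
R = NOT 01111001110 = 10000110001 = -975
R = −(-975) = 975 = 01111001111

975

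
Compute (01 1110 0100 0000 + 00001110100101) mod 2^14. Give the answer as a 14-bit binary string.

  01111001000000
+ 00001110100101
= 10000111100101

10000111100101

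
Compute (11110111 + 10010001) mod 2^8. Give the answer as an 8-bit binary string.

  11110111
+ 10010001
= 10001000  (discard carry-out 1)

10001000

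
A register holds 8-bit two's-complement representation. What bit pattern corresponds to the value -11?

11110101

|-11| = 11 = 00001011 in 8 bits.
Invert the bits: 11110100. Add 1: 11110101.
Check: 11110101 reads as 245 − 256 = -11.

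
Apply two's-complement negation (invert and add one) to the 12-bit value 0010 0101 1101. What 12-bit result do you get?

110110100011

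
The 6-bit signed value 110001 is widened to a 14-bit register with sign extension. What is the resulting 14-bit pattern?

11111111110001

MSB of 110001 is 1; replicate it into the new high bits.
11111111|110001 → 11111111110001 (still -15).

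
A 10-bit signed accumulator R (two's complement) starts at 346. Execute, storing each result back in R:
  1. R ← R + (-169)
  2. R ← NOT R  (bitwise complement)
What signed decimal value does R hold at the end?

Start: R = 346 = 0101011010.
R = 346 + (-169) = 177 = 0010110001
R = NOT 0010110001 = 1101001110 = -178

-178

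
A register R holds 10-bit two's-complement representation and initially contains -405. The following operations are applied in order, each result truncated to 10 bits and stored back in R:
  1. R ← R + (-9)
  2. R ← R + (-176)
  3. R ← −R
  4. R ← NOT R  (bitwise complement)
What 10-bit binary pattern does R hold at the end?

0110110001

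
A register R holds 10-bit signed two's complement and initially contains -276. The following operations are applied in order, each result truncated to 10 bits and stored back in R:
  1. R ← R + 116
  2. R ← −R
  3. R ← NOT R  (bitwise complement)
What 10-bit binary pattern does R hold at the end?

Start: R = -276 = 1011101100.
R = -276 + 116 = -160 = 1101100000
R = −(-160) = 160 = 0010100000
R = NOT 0010100000 = 1101011111 = -161

1101011111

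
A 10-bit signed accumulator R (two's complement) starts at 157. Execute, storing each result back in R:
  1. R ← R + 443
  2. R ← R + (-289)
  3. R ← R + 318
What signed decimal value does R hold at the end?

-395

Start: R = 157 = 0010011101.
R = 157 + 443 = 600; wraps to -424 = 1001011000
R = -424 + (-289) = -713; wraps to 311 = 0100110111
R = 311 + 318 = 629; wraps to -395 = 1001110101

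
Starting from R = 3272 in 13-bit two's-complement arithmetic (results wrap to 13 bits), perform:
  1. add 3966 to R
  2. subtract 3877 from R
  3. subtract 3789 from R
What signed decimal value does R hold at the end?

-428

Start: R = 3272 = 0110011001000.
R = 3272 + 3966 = 7238; wraps to -954 = 1110001000110
R = -954 − 3877 = -4831; wraps to 3361 = 0110100100001
R = 3361 − 3789 = -428 = 1111001010100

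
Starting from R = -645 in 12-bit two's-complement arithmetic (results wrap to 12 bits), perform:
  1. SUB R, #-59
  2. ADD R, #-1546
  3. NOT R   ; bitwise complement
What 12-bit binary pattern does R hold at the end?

100001010011

Start: R = -645 = 110101111011.
R = -645 − (-59) = -586 = 110110110110
R = -586 + (-1546) = -2132; wraps to 1964 = 011110101100
R = NOT 011110101100 = 100001010011 = -1965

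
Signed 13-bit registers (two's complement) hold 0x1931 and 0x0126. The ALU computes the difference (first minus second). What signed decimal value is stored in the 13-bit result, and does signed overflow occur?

0x1931 = 1100100110001 = -1743 (signed)
0x0126 = 0000100100110 = 294 (signed)
Subtract via negate-and-add: invert 0000100100110 + 1 = 1111011011010 (i.e. -294).
  1100100110001
+ 1111011011010
= 1100000001011  (discard carry-out 1)
Result 1100000001011: MSB = 1 → 6155 − 8192 = -2037.
Both addends (after negating the subtrahend) are negative and so is the stored result: no signed overflow.

-2037; no overflow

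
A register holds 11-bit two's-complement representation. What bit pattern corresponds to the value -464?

11000110000

|-464| = 464 = 00111010000 in 11 bits.
Invert the bits: 11000101111. Add 1: 11000110000.
Check: 11000110000 reads as 1584 − 2048 = -464.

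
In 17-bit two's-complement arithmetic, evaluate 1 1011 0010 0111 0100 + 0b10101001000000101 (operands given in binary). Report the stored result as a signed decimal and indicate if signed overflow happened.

1 1011 0010 0111 0100 → 11011001001110100 = -19852 (signed)
0b10101001000000101 → 10101001000000101 = -44539 (signed)
  11011001001110100
+ 10101001000000101
= 10000010001111001  (discard carry-out 1)
Result 10000010001111001: MSB = 1 → 66681 − 131072 = -64391.
Both addends are negative and so is the stored result: no signed overflow.

-64391; no overflow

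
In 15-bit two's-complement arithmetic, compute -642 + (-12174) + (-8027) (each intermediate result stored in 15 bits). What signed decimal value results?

11925

-642 + (-12174) = -12816 (100110111110000)
-12816 + (-8027) = -20843 → wraps to 11925 (010111010010101)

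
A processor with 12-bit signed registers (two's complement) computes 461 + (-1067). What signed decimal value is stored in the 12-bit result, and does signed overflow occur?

-606; no overflow

461 → 000111001101
-1067 → 101111010101
  000111001101
+ 101111010101
= 110110100010
Result 110110100010: MSB = 1 → 3490 − 4096 = -606.
Addends have opposite signs, so signed overflow cannot occur.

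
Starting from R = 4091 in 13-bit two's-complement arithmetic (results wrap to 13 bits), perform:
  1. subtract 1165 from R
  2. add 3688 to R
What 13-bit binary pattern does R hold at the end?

1100111010110

Start: R = 4091 = 0111111111011.
R = 4091 − 1165 = 2926 = 0101101101110
R = 2926 + 3688 = 6614; wraps to -1578 = 1100111010110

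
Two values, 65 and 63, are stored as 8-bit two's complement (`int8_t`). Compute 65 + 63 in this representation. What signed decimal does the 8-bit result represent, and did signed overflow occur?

-128; overflow

65 → 01000001
63 → 00111111
  01000001
+ 00111111
= 10000000
Result 10000000: MSB = 1 → 128 − 256 = -128.
Both addends are non-negative but the stored result is negative: signed overflow. The true value 65 + 63 = 128 lies outside [-128, 127].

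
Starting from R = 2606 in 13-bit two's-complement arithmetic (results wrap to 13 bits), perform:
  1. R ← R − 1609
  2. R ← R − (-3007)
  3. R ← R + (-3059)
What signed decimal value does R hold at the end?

945

Start: R = 2606 = 0101000101110.
R = 2606 − 1609 = 997 = 0001111100101
R = 997 − (-3007) = 4004 = 0111110100100
R = 4004 + (-3059) = 945 = 0001110110001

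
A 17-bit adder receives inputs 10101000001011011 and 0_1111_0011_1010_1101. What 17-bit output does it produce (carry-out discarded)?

  10101000001011011
+ 01111001110101101
= 00100010000001000  (discard carry-out 1)

00100010000001000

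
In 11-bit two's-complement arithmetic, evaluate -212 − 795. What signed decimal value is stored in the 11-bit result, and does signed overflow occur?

-212 → 11100101100
795 → 01100011011
Subtract via negate-and-add: invert 01100011011 + 1 = 10011100101 (i.e. -795).
  11100101100
+ 10011100101
= 10000010001  (discard carry-out 1)
Result 10000010001: MSB = 1 → 1041 − 2048 = -1007.
Both addends (after negating the subtrahend) are negative and so is the stored result: no signed overflow.

-1007; no overflow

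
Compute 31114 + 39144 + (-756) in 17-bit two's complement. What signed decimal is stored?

-61570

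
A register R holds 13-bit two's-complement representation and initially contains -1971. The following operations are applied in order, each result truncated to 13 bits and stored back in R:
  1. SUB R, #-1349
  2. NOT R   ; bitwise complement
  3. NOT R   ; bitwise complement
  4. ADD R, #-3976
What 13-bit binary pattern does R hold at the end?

0111000001010

Start: R = -1971 = 1100001001101.
R = -1971 − (-1349) = -622 = 1110110010010
R = NOT 1110110010010 = 0001001101101 = 621
R = NOT 0001001101101 = 1110110010010 = -622
R = -622 + (-3976) = -4598; wraps to 3594 = 0111000001010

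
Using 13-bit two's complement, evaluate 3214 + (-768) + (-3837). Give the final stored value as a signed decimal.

3214 + (-768) = 2446 (0100110001110)
2446 + (-3837) = -1391 (1101010010001)

-1391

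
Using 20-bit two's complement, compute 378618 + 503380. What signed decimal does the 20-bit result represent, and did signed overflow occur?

378618 → 01011100011011111010
503380 → 01111010111001010100
  01011100011011111010
+ 01111010111001010100
= 11010111010101001110
Result 11010111010101001110: MSB = 1 → 881998 − 1048576 = -166578.
Both addends are non-negative but the stored result is negative: signed overflow. The true value 378618 + 503380 = 881998 lies outside [-524288, 524287].

-166578; overflow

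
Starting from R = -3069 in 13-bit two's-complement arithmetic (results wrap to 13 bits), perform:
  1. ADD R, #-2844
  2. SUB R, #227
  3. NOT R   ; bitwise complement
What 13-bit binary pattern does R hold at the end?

1011111111011

Start: R = -3069 = 1010000000011.
R = -3069 + (-2844) = -5913; wraps to 2279 = 0100011100111
R = 2279 − 227 = 2052 = 0100000000100
R = NOT 0100000000100 = 1011111111011 = -2053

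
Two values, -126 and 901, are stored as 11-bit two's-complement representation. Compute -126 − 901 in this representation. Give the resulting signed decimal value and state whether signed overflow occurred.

-126 → 11110000010
901 → 01110000101
Subtract via negate-and-add: invert 01110000101 + 1 = 10001111011 (i.e. -901).
  11110000010
+ 10001111011
= 01111111101  (discard carry-out 1)
Result 01111111101: MSB = 0 → value 1021.
Both addends (after negating the subtrahend) are negative but the stored result is non-negative: signed overflow. The true value -126 − 901 = -1027 lies outside [-1024, 1023].

1021; overflow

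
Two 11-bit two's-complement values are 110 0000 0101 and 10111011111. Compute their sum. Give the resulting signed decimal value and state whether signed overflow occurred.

110 0000 0101 → 11000000101 = -507 (signed)
10111011111 = -545 (signed)
  11000000101
+ 10111011111
= 01111100100  (discard carry-out 1)
Result 01111100100: MSB = 0 → value 996.
Both addends are negative but the stored result is non-negative: signed overflow. The true value -507 + (-545) = -1052 lies outside [-1024, 1023].

996; overflow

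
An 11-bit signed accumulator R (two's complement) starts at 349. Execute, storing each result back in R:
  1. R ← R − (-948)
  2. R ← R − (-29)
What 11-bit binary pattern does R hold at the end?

10100101110

Start: R = 349 = 00101011101.
R = 349 − (-948) = 1297; wraps to -751 = 10100010001
R = -751 − (-29) = -722 = 10100101110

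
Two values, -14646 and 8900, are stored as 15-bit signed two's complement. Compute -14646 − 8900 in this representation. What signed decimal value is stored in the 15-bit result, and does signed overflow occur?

-14646 → 100011011001010
8900 → 010001011000100
Subtract via negate-and-add: invert 010001011000100 + 1 = 101110100111100 (i.e. -8900).
  100011011001010
+ 101110100111100
= 010010000000110  (discard carry-out 1)
Result 010010000000110: MSB = 0 → value 9222.
Both addends (after negating the subtrahend) are negative but the stored result is non-negative: signed overflow. The true value -14646 − 8900 = -23546 lies outside [-16384, 16383].

9222; overflow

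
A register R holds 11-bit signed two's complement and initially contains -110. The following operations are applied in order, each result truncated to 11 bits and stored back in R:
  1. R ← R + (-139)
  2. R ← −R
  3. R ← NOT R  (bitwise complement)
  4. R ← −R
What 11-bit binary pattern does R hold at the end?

Start: R = -110 = 11110010010.
R = -110 + (-139) = -249 = 11100000111
R = −(-249) = 249 = 00011111001
R = NOT 00011111001 = 11100000110 = -250
R = −(-250) = 250 = 00011111010

00011111010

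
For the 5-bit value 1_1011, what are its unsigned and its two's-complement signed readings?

Unsigned: 11011 = 27.
Signed: MSB=1 → 27 − 32 = -5.

unsigned = 27, signed = -5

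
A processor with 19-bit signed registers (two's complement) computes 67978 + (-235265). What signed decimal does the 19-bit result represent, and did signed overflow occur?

67978 → 0010000100110001010
-235265 → 1000110100011111111
  0010000100110001010
+ 1000110100011111111
= 1010111001010001001
Result 1010111001010001001: MSB = 1 → 357001 − 524288 = -167287.
Addends have opposite signs, so signed overflow cannot occur.

-167287; no overflow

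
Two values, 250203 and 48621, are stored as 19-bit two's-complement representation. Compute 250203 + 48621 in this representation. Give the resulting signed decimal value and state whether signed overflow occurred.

-225464; overflow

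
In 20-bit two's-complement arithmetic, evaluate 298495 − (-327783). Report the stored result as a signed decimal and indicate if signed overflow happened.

298495 → 01001000110111111111
-327783 → 10101111111110011001
Subtract via negate-and-add: invert 10101111111110011001 + 1 = 01010000000001100111 (i.e. 327783).
  01001000110111111111
+ 01010000000001100111
= 10011000111001100110
Result 10011000111001100110: MSB = 1 → 626278 − 1048576 = -422298.
Both addends (after negating the subtrahend) are non-negative but the stored result is negative: signed overflow. The true value 298495 − (-327783) = 626278 lies outside [-524288, 524287].

-422298; overflow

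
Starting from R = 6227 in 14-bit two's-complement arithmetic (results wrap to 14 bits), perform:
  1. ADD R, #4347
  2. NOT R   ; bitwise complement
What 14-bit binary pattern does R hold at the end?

01011010110001

Start: R = 6227 = 01100001010011.
R = 6227 + 4347 = 10574; wraps to -5810 = 10100101001110
R = NOT 10100101001110 = 01011010110001 = 5809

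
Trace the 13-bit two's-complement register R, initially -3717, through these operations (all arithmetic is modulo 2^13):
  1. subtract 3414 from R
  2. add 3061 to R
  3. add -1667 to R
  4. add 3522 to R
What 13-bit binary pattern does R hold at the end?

1011101011001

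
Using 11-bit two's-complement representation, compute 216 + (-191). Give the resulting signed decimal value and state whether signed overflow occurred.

216 → 00011011000
-191 → 11101000001
  00011011000
+ 11101000001
= 00000011001  (discard carry-out 1)
Result 00000011001: MSB = 0 → value 25.
Addends have opposite signs, so signed overflow cannot occur.

25; no overflow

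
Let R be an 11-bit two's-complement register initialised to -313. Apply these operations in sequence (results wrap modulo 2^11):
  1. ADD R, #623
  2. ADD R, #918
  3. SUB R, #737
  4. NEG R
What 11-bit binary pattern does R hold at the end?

11000010101

Start: R = -313 = 11011000111.
R = -313 + 623 = 310 = 00100110110
R = 310 + 918 = 1228; wraps to -820 = 10011001100
R = -820 − 737 = -1557; wraps to 491 = 00111101011
R = −(491) = -491 = 11000010101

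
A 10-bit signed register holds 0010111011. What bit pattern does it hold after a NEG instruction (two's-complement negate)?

1101000101

Invert: 1101000100. Add 1: 1101000101.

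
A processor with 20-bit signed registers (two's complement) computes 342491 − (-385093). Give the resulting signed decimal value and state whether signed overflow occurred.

-320992; overflow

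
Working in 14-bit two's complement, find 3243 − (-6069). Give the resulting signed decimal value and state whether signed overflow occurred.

-7072; overflow

3243 → 00110010101011
-6069 → 10100001001011
Subtract via negate-and-add: invert 10100001001011 + 1 = 01011110110101 (i.e. 6069).
  00110010101011
+ 01011110110101
= 10010001100000
Result 10010001100000: MSB = 1 → 9312 − 16384 = -7072.
Both addends (after negating the subtrahend) are non-negative but the stored result is negative: signed overflow. The true value 3243 − (-6069) = 9312 lies outside [-8192, 8191].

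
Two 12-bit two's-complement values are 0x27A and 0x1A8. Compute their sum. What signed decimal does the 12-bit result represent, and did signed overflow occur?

1058; no overflow

0x27A = 001001111010 = 634 (signed)
0x1A8 = 000110101000 = 424 (signed)
  001001111010
+ 000110101000
= 010000100010
Result 010000100010: MSB = 0 → value 1058.
Both addends are non-negative and so is the stored result: no signed overflow.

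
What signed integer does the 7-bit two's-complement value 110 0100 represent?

MSB is 1, so the value is negative.
Invert: 0011011. Add 1: 0011100 = 28. So the value is −28.

-28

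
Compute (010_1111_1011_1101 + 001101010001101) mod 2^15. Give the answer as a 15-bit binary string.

  010111110111101
+ 001101010001101
= 100101001001010

100101001001010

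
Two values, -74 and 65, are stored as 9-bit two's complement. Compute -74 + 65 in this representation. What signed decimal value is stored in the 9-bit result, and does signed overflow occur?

-9; no overflow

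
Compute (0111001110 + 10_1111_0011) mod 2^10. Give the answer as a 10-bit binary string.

  0111001110
+ 1011110011
= 0011000001  (discard carry-out 1)

0011000001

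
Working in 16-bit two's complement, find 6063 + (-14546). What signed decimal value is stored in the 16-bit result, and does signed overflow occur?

6063 → 0001011110101111
-14546 → 1100011100101110
  0001011110101111
+ 1100011100101110
= 1101111011011101
Result 1101111011011101: MSB = 1 → 57053 − 65536 = -8483.
Addends have opposite signs, so signed overflow cannot occur.

-8483; no overflow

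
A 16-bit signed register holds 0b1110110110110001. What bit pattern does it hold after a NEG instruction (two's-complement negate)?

Invert: 0001001001001110. Add 1: 0001001001001111.
Check: 1110110110110001 = -4687, 0001001001001111 = 4687.

0001001001001111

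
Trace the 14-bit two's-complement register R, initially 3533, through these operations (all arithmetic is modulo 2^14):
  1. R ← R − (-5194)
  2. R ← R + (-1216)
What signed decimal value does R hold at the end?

Start: R = 3533 = 00110111001101.
R = 3533 − (-5194) = 8727; wraps to -7657 = 10001000010111
R = -7657 + (-1216) = -8873; wraps to 7511 = 01110101010111

7511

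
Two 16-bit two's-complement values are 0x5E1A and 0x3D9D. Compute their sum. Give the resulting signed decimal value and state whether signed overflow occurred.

-25673; overflow

0x5E1A = 0101111000011010 = 24090 (signed)
0x3D9D = 0011110110011101 = 15773 (signed)
  0101111000011010
+ 0011110110011101
= 1001101110110111
Result 1001101110110111: MSB = 1 → 39863 − 65536 = -25673.
Both addends are non-negative but the stored result is negative: signed overflow. The true value 24090 + 15773 = 39863 lies outside [-32768, 32767].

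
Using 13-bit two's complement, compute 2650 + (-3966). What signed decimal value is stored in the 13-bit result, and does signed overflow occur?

-1316; no overflow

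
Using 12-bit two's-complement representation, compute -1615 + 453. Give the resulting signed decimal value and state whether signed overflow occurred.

-1162; no overflow

-1615 → 100110110001
453 → 000111000101
  100110110001
+ 000111000101
= 101101110110
Result 101101110110: MSB = 1 → 2934 − 4096 = -1162.
Addends have opposite signs, so signed overflow cannot occur.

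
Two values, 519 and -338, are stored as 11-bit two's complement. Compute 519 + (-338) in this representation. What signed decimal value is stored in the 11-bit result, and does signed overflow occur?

519 → 01000000111
-338 → 11010101110
  01000000111
+ 11010101110
= 00010110101  (discard carry-out 1)
Result 00010110101: MSB = 0 → value 181.
Addends have opposite signs, so signed overflow cannot occur.

181; no overflow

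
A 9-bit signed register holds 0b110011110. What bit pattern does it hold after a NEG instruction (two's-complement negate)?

001100010

Invert: 001100001. Add 1: 001100010.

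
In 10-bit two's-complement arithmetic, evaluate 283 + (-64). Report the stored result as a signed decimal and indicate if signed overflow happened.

283 → 0100011011
-64 → 1111000000
  0100011011
+ 1111000000
= 0011011011  (discard carry-out 1)
Result 0011011011: MSB = 0 → value 219.
Addends have opposite signs, so signed overflow cannot occur.

219; no overflow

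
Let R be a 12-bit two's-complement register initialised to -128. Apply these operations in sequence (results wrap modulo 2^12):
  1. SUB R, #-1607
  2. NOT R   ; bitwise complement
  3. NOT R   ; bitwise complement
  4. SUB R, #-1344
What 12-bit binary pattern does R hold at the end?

Start: R = -128 = 111110000000.
R = -128 − (-1607) = 1479 = 010111000111
R = NOT 010111000111 = 101000111000 = -1480
R = NOT 101000111000 = 010111000111 = 1479
R = 1479 − (-1344) = 2823; wraps to -1273 = 101100000111

101100000111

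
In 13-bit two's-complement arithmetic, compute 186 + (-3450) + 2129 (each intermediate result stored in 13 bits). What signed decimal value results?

186 + (-3450) = -3264 (1001101000000)
-3264 + 2129 = -1135 (1101110010001)

-1135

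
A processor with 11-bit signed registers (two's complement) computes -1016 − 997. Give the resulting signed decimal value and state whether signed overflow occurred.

-1016 → 10000001000
997 → 01111100101
Subtract via negate-and-add: invert 01111100101 + 1 = 10000011011 (i.e. -997).
  10000001000
+ 10000011011
= 00000100011  (discard carry-out 1)
Result 00000100011: MSB = 0 → value 35.
Both addends (after negating the subtrahend) are negative but the stored result is non-negative: signed overflow. The true value -1016 − 997 = -2013 lies outside [-1024, 1023].

35; overflow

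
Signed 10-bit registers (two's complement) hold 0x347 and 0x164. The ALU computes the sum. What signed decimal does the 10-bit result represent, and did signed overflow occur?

171; no overflow

0x347 = 1101000111 = -185 (signed)
0x164 = 0101100100 = 356 (signed)
  1101000111
+ 0101100100
= 0010101011  (discard carry-out 1)
Result 0010101011: MSB = 0 → value 171.
Addends have opposite signs, so signed overflow cannot occur.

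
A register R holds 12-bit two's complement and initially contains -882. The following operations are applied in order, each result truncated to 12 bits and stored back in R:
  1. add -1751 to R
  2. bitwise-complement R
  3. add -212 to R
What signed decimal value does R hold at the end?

Start: R = -882 = 110010001110.
R = -882 + (-1751) = -2633; wraps to 1463 = 010110110111
R = NOT 010110110111 = 101001001000 = -1464
R = -1464 + (-212) = -1676 = 100101110100

-1676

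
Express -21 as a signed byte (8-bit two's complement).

|-21| = 21 = 00010101 in 8 bits.
Invert the bits: 11101010. Add 1: 11101011.

11101011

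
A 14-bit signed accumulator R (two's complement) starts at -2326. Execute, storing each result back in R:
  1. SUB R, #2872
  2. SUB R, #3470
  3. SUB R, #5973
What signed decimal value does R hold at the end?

1743

Start: R = -2326 = 11011011101010.
R = -2326 − 2872 = -5198 = 10101110110010
R = -5198 − 3470 = -8668; wraps to 7716 = 01111000100100
R = 7716 − 5973 = 1743 = 00011011001111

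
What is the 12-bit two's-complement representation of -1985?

|-1985| = 1985 = 011111000001 in 12 bits.
Invert the bits: 100000111110. Add 1: 100000111111.
Check: 100000111111 reads as 2111 − 4096 = -1985.

100000111111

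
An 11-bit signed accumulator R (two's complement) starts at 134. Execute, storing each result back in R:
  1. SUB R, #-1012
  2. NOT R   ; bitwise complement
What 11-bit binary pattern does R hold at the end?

Start: R = 134 = 00010000110.
R = 134 − (-1012) = 1146; wraps to -902 = 10001111010
R = NOT 10001111010 = 01110000101 = 901

01110000101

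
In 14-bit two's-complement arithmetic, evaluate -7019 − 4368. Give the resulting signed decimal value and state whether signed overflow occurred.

4997; overflow

-7019 → 10010010010101
4368 → 01000100010000
Subtract via negate-and-add: invert 01000100010000 + 1 = 10111011110000 (i.e. -4368).
  10010010010101
+ 10111011110000
= 01001110000101  (discard carry-out 1)
Result 01001110000101: MSB = 0 → value 4997.
Both addends (after negating the subtrahend) are negative but the stored result is non-negative: signed overflow. The true value -7019 − 4368 = -11387 lies outside [-8192, 8191].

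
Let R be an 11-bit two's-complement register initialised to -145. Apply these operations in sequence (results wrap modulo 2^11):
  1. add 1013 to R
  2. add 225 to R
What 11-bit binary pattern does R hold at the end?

10001000101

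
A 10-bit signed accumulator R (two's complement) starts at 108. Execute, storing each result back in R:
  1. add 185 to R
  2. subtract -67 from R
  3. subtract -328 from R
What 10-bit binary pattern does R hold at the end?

Start: R = 108 = 0001101100.
R = 108 + 185 = 293 = 0100100101
R = 293 − (-67) = 360 = 0101101000
R = 360 − (-328) = 688; wraps to -336 = 1010110000

1010110000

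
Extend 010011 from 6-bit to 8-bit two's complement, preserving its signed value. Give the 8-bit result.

MSB of 010011 is 0; replicate it into the new high bits.
00|010011 → 00010011 (still 19).

00010011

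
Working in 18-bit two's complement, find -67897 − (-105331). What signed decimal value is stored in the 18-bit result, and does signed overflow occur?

-67897 → 101111011011000111
-105331 → 100110010010001101
Subtract via negate-and-add: invert 100110010010001101 + 1 = 011001101101110011 (i.e. 105331).
  101111011011000111
+ 011001101101110011
= 001001001000111010  (discard carry-out 1)
Result 001001001000111010: MSB = 0 → value 37434.
Addends (after negating the subtrahend) have opposite signs, so signed overflow cannot occur.

37434; no overflow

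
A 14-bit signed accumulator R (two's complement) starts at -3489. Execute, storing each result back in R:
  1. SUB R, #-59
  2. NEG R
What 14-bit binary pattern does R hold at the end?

Start: R = -3489 = 11001001011111.
R = -3489 − (-59) = -3430 = 11001010011010
R = −(-3430) = 3430 = 00110101100110

00110101100110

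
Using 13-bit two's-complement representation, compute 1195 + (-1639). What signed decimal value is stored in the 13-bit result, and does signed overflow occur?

1195 → 0010010101011
-1639 → 1100110011001
  0010010101011
+ 1100110011001
= 1111001000100
Result 1111001000100: MSB = 1 → 7748 − 8192 = -444.
Addends have opposite signs, so signed overflow cannot occur.

-444; no overflow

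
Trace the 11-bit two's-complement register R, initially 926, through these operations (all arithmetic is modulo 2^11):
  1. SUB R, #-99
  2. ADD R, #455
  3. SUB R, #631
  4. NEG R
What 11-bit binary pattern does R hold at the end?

10010101111

Start: R = 926 = 01110011110.
R = 926 − (-99) = 1025; wraps to -1023 = 10000000001
R = -1023 + 455 = -568 = 10111001000
R = -568 − 631 = -1199; wraps to 849 = 01101010001
R = −(849) = -849 = 10010101111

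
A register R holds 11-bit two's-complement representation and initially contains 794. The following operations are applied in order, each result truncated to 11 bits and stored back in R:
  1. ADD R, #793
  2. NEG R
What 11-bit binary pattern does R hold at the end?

Start: R = 794 = 01100011010.
R = 794 + 793 = 1587; wraps to -461 = 11000110011
R = −(-461) = 461 = 00111001101

00111001101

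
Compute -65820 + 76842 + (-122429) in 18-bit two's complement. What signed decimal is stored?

-111407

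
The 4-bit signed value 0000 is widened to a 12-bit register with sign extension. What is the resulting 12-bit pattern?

000000000000

MSB of 0000 is 0; replicate it into the new high bits.
00000000|0000 → 000000000000 (still 0).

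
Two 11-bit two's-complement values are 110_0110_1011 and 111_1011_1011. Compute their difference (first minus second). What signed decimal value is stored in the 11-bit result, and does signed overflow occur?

-336; no overflow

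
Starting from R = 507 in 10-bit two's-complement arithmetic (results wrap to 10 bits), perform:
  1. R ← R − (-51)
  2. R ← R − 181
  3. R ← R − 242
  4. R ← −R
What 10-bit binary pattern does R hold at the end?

Start: R = 507 = 0111111011.
R = 507 − (-51) = 558; wraps to -466 = 1000101110
R = -466 − 181 = -647; wraps to 377 = 0101111001
R = 377 − 242 = 135 = 0010000111
R = −(135) = -135 = 1101111001

1101111001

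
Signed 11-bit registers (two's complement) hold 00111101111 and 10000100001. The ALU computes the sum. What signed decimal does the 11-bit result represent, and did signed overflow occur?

00111101111 = 495 (signed)
10000100001 = -991 (signed)
  00111101111
+ 10000100001
= 11000010000
Result 11000010000: MSB = 1 → 1552 − 2048 = -496.
Addends have opposite signs, so signed overflow cannot occur.

-496; no overflow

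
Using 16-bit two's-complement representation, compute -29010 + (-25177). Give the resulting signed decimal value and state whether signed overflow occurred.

-29010 → 1000111010101110
-25177 → 1001110110100111
  1000111010101110
+ 1001110110100111
= 0010110001010101  (discard carry-out 1)
Result 0010110001010101: MSB = 0 → value 11349.
Both addends are negative but the stored result is non-negative: signed overflow. The true value -29010 + (-25177) = -54187 lies outside [-32768, 32767].

11349; overflow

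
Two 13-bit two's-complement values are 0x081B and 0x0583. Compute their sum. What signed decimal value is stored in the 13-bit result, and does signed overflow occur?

0x081B = 0100000011011 = 2075 (signed)
0x0583 = 0010110000011 = 1411 (signed)
  0100000011011
+ 0010110000011
= 0110110011110
Result 0110110011110: MSB = 0 → value 3486.
Both addends are non-negative and so is the stored result: no signed overflow.

3486; no overflow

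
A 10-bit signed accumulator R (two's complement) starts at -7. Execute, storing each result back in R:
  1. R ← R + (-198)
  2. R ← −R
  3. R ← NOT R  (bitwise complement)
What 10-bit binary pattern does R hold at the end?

1100110010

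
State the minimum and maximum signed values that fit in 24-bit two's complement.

Minimum: −2^23 = -8388608.
Maximum: 2^23 − 1 = 8388607.

min = -8388608, max = 8388607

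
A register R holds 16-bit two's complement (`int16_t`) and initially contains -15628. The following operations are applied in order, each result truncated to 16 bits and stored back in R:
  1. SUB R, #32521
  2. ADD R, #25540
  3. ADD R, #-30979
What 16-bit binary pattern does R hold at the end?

Start: R = -15628 = 1100001011110100.
R = -15628 − 32521 = -48149; wraps to 17387 = 0100001111101011
R = 17387 + 25540 = 42927; wraps to -22609 = 1010011110101111
R = -22609 + (-30979) = -53588; wraps to 11948 = 0010111010101100

0010111010101100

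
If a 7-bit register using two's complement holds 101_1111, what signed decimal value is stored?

-33

MSB is 1, so the value is negative.
Unsigned reading: 95. Subtract 2^7 = 128: 95 − 128 = -33.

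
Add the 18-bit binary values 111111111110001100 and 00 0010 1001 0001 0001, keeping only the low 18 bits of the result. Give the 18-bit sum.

000010100010011101

  111111111110001100
+ 000010100100010001
= 000010100010011101  (discard carry-out 1)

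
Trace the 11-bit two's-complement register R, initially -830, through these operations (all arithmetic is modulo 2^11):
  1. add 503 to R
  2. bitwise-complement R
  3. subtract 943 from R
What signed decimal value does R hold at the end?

-617

Start: R = -830 = 10011000010.
R = -830 + 503 = -327 = 11010111001
R = NOT 11010111001 = 00101000110 = 326
R = 326 − 943 = -617 = 10110010111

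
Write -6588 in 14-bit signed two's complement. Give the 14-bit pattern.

10011001000100

|-6588| = 6588 = 01100110111100 in 14 bits.
Invert the bits: 10011001000011. Add 1: 10011001000100.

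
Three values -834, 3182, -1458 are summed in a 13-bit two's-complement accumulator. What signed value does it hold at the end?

-834 + 3182 = 2348 (0100100101100)
2348 + (-1458) = 890 (0001101111010)

890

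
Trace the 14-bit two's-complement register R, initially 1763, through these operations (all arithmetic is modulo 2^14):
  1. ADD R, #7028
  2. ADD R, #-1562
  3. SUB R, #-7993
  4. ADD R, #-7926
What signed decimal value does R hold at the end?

7296

Start: R = 1763 = 00011011100011.
R = 1763 + 7028 = 8791; wraps to -7593 = 10001001010111
R = -7593 + (-1562) = -9155; wraps to 7229 = 01110000111101
R = 7229 − (-7993) = 15222; wraps to -1162 = 11101101110110
R = -1162 + (-7926) = -9088; wraps to 7296 = 01110010000000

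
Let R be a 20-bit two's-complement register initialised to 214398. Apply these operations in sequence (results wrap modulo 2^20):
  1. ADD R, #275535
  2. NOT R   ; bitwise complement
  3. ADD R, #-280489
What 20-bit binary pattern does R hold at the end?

01000011111010001001

Start: R = 214398 = 00110100010101111110.
R = 214398 + 275535 = 489933 = 01110111100111001101
R = NOT 01110111100111001101 = 10001000011000110010 = -489934
R = -489934 + (-280489) = -770423; wraps to 278153 = 01000011111010001001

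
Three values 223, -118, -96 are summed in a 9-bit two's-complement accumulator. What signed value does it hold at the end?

223 + (-118) = 105 (001101001)
105 + (-96) = 9 (000001001)

9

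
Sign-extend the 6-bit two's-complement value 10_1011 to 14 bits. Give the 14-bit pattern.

11111111101011

MSB of 101011 is 1; replicate it into the new high bits.
11111111|101011 → 11111111101011 (still -21).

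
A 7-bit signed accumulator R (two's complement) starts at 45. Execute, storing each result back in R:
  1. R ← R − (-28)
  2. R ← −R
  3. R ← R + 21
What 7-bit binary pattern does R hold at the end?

1001100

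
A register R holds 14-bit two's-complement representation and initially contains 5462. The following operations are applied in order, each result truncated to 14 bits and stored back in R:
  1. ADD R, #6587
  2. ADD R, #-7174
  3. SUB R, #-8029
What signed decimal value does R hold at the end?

-3480

Start: R = 5462 = 01010101010110.
R = 5462 + 6587 = 12049; wraps to -4335 = 10111100010001
R = -4335 + (-7174) = -11509; wraps to 4875 = 01001100001011
R = 4875 − (-8029) = 12904; wraps to -3480 = 11001001101000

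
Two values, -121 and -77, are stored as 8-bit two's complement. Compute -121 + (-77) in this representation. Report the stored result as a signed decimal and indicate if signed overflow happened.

58; overflow

-121 → 10000111
-77 → 10110011
  10000111
+ 10110011
= 00111010  (discard carry-out 1)
Result 00111010: MSB = 0 → value 58.
Both addends are negative but the stored result is non-negative: signed overflow. The true value -121 + (-77) = -198 lies outside [-128, 127].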